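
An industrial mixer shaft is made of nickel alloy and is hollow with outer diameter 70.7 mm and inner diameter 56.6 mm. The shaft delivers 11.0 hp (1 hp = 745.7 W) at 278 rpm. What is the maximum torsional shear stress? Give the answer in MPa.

6.89 MPa

ω = 2π·278/60 = 29.11 rad/s, so T = P/ω = 11.0×745.7 / 29.11 = 281.8 N·m.
J = π(d_o⁴ − d_i⁴)/32 = π(0.0707⁴ − 0.0566⁴)/32 = 1.445×10^-6 m⁴.
τ_max = T·r/J = 281.8 × 0.0353 / 1.445×10^-6 = 6.891×10^6 Pa.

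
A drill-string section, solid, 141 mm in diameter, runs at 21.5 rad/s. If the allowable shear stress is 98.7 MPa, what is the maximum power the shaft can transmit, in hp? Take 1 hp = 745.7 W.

1570 hp

J = πd⁴/32 = π(0.141)⁴/32 = 3.880×10^-5 m⁴.
T_max = τ_allow·J/r = 9.87×10^7 × 3.880×10^-5 / 0.0705 = 54330 N·m.
ω = 21.5 rad/s, so P_max = T_max·ω = 1.168×10^6 W.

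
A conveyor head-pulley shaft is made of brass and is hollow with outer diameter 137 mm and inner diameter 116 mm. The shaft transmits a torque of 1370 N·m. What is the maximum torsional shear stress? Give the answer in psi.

J = π(d_o⁴ − d_i⁴)/32 = π(0.137⁴ − 0.116⁴)/32 = 1.681×10^-5 m⁴.
τ_max = T·r/J = 1370 × 0.0685 / 1.681×10^-5 = 5.583×10^6 Pa.

810 psi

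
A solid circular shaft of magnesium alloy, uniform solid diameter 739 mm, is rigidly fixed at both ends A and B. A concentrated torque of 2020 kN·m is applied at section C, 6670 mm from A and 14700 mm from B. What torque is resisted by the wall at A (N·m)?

With uniform GJ and both ends fixed, compatibility θ_AC = θ_CB gives T_A·a = T_B·b, together with T_A + T_B = T₀.
T_A = T₀·b/(a+b) = 2.020e6·14700/21370 = 1.390e6 N·m; T_B = 630500 N·m.

1.39e6 N·m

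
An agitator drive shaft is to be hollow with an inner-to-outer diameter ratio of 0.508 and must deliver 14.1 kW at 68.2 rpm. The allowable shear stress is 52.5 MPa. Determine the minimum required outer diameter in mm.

ω = 2π·68.2/60 = 7.142 rad/s, so T = P/ω = 14.1×10³ / 7.142 = 1974 N·m.
For a hollow shaft with d_i/d_o = 0.508: τ_max = 16T/(π d_o³ (1−k⁴)), so d_o = [16T/(π τ_allow (1−k⁴))]^(1/3) = [16·1974/(π·5.25×10^7·0.9334)]^(1/3) = 0.05898 m.

59.0 mm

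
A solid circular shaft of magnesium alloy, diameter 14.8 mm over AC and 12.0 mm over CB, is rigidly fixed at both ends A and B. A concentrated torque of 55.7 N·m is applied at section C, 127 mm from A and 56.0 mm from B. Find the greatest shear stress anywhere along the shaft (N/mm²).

Compatibility: T_A·a/J_AC = T_B·b/J_CB with T_A + T_B = T₀.
J_AC = 4.71×10^-9 m⁴, J_CB = 2.04×10^-9 m⁴, so T_A = T₀·(J_AC/a)/((J_AC/a)+(J_CB/b)) = 28.13 N·m, T_B = 27.57 N·m.
τ in each portion: τ_AC = 4.42×10^7 Pa, τ_CB = 8.13×10^7 Pa; maximum is in CB.
τ_max = T_CB·r/J = 27.57·0.00600/2.04×10^-9 = 8.126×10^7 Pa.

81.3 N/mm²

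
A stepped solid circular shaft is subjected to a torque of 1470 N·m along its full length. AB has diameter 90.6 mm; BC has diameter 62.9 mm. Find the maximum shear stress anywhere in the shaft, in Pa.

3.01e7 Pa

Under the same torque, τ_max = 16T/(πd³) is largest where d is smallest — segment BC (d = 62.9 mm).
τ_max = 16·1470/(π·(0.0629)³) = 3.008×10^7 Pa.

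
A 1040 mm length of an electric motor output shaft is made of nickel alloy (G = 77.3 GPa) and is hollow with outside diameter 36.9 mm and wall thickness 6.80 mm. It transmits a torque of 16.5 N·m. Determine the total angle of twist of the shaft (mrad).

J = π(d_o⁴ − d_i⁴)/32 = π(0.0369⁴ − 0.0233⁴)/32 = 1.531×10^-7 m⁴.
θ = T·L/(G·J) = 16.50 × 1.04 / (77.3×10⁹ × 1.531×10^-7) = 1.450×10^-3 rad.

1.45 mrad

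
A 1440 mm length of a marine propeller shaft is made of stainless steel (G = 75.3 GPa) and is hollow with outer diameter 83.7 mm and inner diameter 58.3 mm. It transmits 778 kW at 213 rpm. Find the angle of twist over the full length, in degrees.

10.4°

ω = 2π·213/60 = 22.31 rad/s, so T = P/ω = 778×10³ / 22.31 = 34880 N·m.
J = π(d_o⁴ − d_i⁴)/32 = π(0.0837⁴ − 0.0583⁴)/32 = 3.684×10^-6 m⁴.
θ = T·L/(G·J) = 34880 × 1.44 / (75.3×10⁹ × 3.684×10^-6) = 0.1810 rad.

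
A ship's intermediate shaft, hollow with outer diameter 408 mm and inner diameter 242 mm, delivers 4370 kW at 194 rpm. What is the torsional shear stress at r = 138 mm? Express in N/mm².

ω = 2π·194/60 = 20.32 rad/s, so T = P/ω = 4370×10³ / 20.32 = 215100 N·m.
J = π(d_o⁴ − d_i⁴)/32 = π(0.408⁴ − 0.242⁴)/32 = 2.384×10^-3 m⁴.
Shear stress varies linearly with radius: τ = T·r/J = 215100 × 0.138 / 2.384×10^-3 = 1.245×10^7 Pa.

12.5 N/mm²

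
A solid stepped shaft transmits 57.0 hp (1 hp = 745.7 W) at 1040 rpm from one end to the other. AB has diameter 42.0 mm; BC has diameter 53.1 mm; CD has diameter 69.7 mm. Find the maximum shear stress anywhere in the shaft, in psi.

3890 psi

ω = 2π·1040/60 = 108.9 rad/s, so T = P/ω = 57.0×745.7 / 108.9 = 390.3 N·m.
Under the same torque, τ_max = 16T/(πd³) is largest where d is smallest — segment AB (d = 42.0 mm).
τ_max = 16·390.3/(π·(0.0420)³) = 2.683×10^7 Pa.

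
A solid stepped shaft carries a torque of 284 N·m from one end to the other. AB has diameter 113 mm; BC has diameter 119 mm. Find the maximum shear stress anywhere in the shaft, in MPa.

Under the same torque, τ_max = 16T/(πd³) is largest where d is smallest — segment AB (d = 113 mm).
τ_max = 16·284.0/(π·(0.113)³) = 1.002×10^6 Pa.

1.00 MPa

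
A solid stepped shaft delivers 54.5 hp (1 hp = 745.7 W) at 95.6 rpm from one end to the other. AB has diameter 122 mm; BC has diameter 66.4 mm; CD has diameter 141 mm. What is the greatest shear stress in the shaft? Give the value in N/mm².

ω = 2π·95.6/60 = 10.01 rad/s, so T = P/ω = 54.5×745.7 / 10.01 = 4060 N·m.
Under the same torque, τ_max = 16T/(πd³) is largest where d is smallest — segment BC (d = 66.4 mm).
τ_max = 16·4060/(π·(0.0664)³) = 7.062×10^7 Pa.

70.6 N/mm²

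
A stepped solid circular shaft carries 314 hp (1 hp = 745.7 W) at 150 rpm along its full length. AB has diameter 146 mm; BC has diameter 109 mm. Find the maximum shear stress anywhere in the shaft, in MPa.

ω = 2π·150/60 = 15.71 rad/s, so T = P/ω = 314×745.7 / 15.71 = 14910 N·m.
Under the same torque, τ_max = 16T/(πd³) is largest where d is smallest — segment BC (d = 109 mm).
τ_max = 16·14910/(π·(0.109)³) = 5.862×10^7 Pa.

58.6 MPa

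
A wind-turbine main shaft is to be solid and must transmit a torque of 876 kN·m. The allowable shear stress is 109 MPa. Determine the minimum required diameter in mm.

For a solid shaft τ_max = 16T/(πd³), so d = (16T/(π τ_allow))^(1/3) = (16·876000/(π·1.09×10^8))^(1/3) = 0.3446 m.

345 mm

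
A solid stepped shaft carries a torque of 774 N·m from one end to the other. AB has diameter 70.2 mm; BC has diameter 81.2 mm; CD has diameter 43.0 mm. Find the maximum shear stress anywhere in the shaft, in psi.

Under the same torque, τ_max = 16T/(πd³) is largest where d is smallest — segment CD (d = 43.0 mm).
τ_max = 16·774.0/(π·(0.0430)³) = 4.958×10^7 Pa.

7190 psi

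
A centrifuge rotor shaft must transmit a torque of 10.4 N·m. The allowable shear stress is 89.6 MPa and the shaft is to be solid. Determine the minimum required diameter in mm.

For a solid shaft τ_max = 16T/(πd³), so d = (16T/(π τ_allow))^(1/3) = (16·10.40/(π·8.96×10^7))^(1/3) = 0.008393 m.

8.39 mm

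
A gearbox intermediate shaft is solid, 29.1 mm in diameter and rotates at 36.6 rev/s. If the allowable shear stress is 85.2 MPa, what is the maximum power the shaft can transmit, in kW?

J = πd⁴/32 = π(0.0291)⁴/32 = 7.040×10^-8 m⁴.
T_max = τ_allow·J/r = 8.52×10^7 × 7.040×10^-8 / 0.0146 = 412.2 N·m.
ω = 2π·36.6 = 230.0 rad/s, so P_max = T_max·ω = 9.480×10^4 W.

94.8 kW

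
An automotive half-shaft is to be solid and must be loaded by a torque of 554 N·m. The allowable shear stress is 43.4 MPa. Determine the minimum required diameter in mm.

For a solid shaft τ_max = 16T/(πd³), so d = (16T/(π τ_allow))^(1/3) = (16·554.0/(π·4.34×10^7))^(1/3) = 0.04021 m.

40.2 mm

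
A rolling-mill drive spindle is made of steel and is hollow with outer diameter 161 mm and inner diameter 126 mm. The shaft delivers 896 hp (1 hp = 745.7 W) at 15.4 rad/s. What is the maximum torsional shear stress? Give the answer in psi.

12300 psi

ω = 15.4 rad/s, so T = P/ω = 896×745.7 / 15.40 = 43390 N·m.
J = π(d_o⁴ − d_i⁴)/32 = π(0.161⁴ − 0.126⁴)/32 = 4.122×10^-5 m⁴.
τ_max = T·r/J = 43390 × 0.0805 / 4.122×10^-5 = 8.473×10^7 Pa.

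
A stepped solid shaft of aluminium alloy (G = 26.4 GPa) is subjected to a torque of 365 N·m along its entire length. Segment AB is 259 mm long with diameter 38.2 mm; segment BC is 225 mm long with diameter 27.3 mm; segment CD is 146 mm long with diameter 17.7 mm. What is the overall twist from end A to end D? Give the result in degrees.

J_AB = π(0.0382)⁴/32 = 2.09×10^-7 m⁴; J_BC = π(0.0273)⁴/32 = 5.45×10^-8 m⁴; J_CD = π(0.0177)⁴/32 = 9.64×10^-9 m⁴.
θ = (T/G)·Σ L_i/J_i = (365.0/26.4×10⁹)·(0.259/2.09×10^-7 + 0.225/5.45×10^-8 + 0.146/9.64×10^-9) = 0.2837 rad.

16.3°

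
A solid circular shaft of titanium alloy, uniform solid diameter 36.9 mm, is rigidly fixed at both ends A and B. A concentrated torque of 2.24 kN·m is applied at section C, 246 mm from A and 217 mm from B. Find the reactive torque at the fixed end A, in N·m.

1050 N·m

With uniform GJ and both ends fixed, compatibility θ_AC = θ_CB gives T_A·a = T_B·b, together with T_A + T_B = T₀.
T_A = T₀·b/(a+b) = 2240·217/463.0 = 1050 N·m; T_B = 1190 N·m.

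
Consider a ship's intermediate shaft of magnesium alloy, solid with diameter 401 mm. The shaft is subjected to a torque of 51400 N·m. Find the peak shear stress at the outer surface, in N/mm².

J = πd⁴/32 = π(0.401)⁴/32 = 2.539×10^-3 m⁴.
τ_max = T·r/J = 51400 × 0.201 / 2.539×10^-3 = 4.060×10^6 Pa.

4.06 N/mm²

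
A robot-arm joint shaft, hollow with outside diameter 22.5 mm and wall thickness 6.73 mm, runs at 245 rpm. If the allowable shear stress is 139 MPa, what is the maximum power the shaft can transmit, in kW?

J = π(d_o⁴ − d_i⁴)/32 = π(0.0225⁴ − 0.00904⁴)/32 = 2.451×10^-8 m⁴.
T_max = τ_allow·J/r = 1.39×10^8 × 2.451×10^-8 / 0.0112 = 302.8 N·m.
ω = 2π·245/60 = 25.66 rad/s, so P_max = T_max·ω = 7768 W.

7.77 kW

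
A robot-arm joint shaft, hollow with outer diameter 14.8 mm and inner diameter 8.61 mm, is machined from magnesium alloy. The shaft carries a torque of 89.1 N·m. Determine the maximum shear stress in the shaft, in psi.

22900 psi

J = π(d_o⁴ − d_i⁴)/32 = π(0.0148⁴ − 0.00861⁴)/32 = 4.171×10^-9 m⁴.
τ_max = T·r/J = 89.10 × 0.00740 / 4.171×10^-9 = 1.581×10^8 Pa.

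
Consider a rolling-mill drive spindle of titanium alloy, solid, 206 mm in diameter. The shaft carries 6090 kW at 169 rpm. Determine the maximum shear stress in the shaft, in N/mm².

ω = 2π·169/60 = 17.70 rad/s, so T = P/ω = 6090×10³ / 17.70 = 344100 N·m.
J = πd⁴/32 = π(0.206)⁴/32 = 1.768×10^-4 m⁴.
τ_max = T·r/J = 344100 × 0.103 / 1.768×10^-4 = 2.005×10^8 Pa.

200 N/mm²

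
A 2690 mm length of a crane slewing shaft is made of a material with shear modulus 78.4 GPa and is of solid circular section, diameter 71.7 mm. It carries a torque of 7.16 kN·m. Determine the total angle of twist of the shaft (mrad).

94.7 mrad

J = πd⁴/32 = π(0.0717)⁴/32 = 2.595×10^-6 m⁴.
θ = T·L/(G·J) = 7160 × 2.69 / (78.4×10⁹ × 2.595×10^-6) = 0.09468 rad.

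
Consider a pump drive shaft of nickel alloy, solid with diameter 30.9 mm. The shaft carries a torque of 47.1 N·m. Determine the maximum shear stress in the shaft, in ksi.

J = πd⁴/32 = π(0.0309)⁴/32 = 8.950×10^-8 m⁴.
τ_max = T·r/J = 47.10 × 0.0154 / 8.950×10^-8 = 8.130×10^6 Pa.

1.18 ksi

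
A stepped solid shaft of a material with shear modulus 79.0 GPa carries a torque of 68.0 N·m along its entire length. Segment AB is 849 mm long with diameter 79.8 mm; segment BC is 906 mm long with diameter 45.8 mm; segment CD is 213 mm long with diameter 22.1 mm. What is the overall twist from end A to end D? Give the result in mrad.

J_AB = π(0.0798)⁴/32 = 3.98×10^-6 m⁴; J_BC = π(0.0458)⁴/32 = 4.32×10^-7 m⁴; J_CD = π(0.0221)⁴/32 = 2.34×10^-8 m⁴.
θ = (T/G)·Σ L_i/J_i = (68.00/79.0×10⁹)·(0.849/3.98×10^-6 + 0.906/4.32×10^-7 + 0.213/2.34×10^-8) = 9.818×10^-3 rad.

9.82 mrad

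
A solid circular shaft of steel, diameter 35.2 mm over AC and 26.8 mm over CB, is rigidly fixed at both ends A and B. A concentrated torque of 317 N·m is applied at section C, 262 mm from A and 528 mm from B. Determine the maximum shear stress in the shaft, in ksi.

Compatibility: T_A·a/J_AC = T_B·b/J_CB with T_A + T_B = T₀.
J_AC = 1.51×10^-7 m⁴, J_CB = 5.06×10^-8 m⁴, so T_A = T₀·(J_AC/a)/((J_AC/a)+(J_CB/b)) = 271.7 N·m, T_B = 45.30 N·m.
τ in each portion: τ_AC = 3.17×10^7 Pa, τ_CB = 1.20×10^7 Pa; maximum is in AC.
τ_max = T_AC·r/J = 271.7·0.0176/1.51×10^-7 = 3.173×10^7 Pa.

4.60 ksi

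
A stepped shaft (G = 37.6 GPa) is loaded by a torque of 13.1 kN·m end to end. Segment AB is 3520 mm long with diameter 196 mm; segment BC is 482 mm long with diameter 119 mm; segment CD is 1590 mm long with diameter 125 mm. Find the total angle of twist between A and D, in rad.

J_AB = π(0.196)⁴/32 = 1.45×10^-4 m⁴; J_BC = π(0.119)⁴/32 = 1.97×10^-5 m⁴; J_CD = π(0.125)⁴/32 = 2.40×10^-5 m⁴.
θ = (T/G)·Σ L_i/J_i = (13100/37.6×10⁹)·(3.52/1.45×10^-4 + 0.482/1.97×10^-5 + 1.59/2.40×10^-5) = 0.04011 rad.

0.0401 rad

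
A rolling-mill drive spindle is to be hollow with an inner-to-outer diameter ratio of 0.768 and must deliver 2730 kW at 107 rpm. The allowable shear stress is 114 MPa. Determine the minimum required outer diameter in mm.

256 mm

ω = 2π·107/60 = 11.21 rad/s, so T = P/ω = 2730×10³ / 11.21 = 243600 N·m.
For a hollow shaft with d_i/d_o = 0.768: τ_max = 16T/(π d_o³ (1−k⁴)), so d_o = [16T/(π τ_allow (1−k⁴))]^(1/3) = [16·243600/(π·1.14×10^8·0.6521)]^(1/3) = 0.2556 m.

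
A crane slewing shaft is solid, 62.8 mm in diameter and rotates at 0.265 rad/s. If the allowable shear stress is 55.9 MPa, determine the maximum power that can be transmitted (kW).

J = πd⁴/32 = π(0.0628)⁴/32 = 1.527×10^-6 m⁴.
T_max = τ_allow·J/r = 5.59×10^7 × 1.527×10^-6 / 0.0314 = 2718 N·m.
ω = 0.265 rad/s, so P_max = T_max·ω = 720.4 W.

0.720 kW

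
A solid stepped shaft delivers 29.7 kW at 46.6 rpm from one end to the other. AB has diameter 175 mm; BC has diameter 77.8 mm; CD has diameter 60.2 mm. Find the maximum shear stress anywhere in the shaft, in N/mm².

142 N/mm²

ω = 2π·46.6/60 = 4.880 rad/s, so T = P/ω = 29.7×10³ / 4.880 = 6086 N·m.
Under the same torque, τ_max = 16T/(πd³) is largest where d is smallest — segment CD (d = 60.2 mm).
τ_max = 16·6086/(π·(0.0602)³) = 1.421×10^8 Pa.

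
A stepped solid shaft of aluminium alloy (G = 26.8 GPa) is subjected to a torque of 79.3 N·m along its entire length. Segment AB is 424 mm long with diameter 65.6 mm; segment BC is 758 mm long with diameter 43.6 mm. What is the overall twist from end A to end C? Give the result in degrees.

0.402°

J_AB = π(0.0656)⁴/32 = 1.82×10^-6 m⁴; J_BC = π(0.0436)⁴/32 = 3.55×10^-7 m⁴.
θ = (T/G)·Σ L_i/J_i = (79.30/26.8×10⁹)·(0.424/1.82×10^-6 + 0.758/3.55×10^-7) = 7.012×10^-3 rad.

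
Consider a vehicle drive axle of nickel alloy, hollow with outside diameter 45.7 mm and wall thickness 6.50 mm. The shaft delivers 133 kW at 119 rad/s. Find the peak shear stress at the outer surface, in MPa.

ω = 119 rad/s, so T = P/ω = 133×10³ / 119.0 = 1118 N·m.
J = π(d_o⁴ − d_i⁴)/32 = π(0.0457⁴ − 0.0327⁴)/32 = 3.160×10^-7 m⁴.
τ_max = T·r/J = 1118 × 0.0229 / 3.160×10^-7 = 8.083×10^7 Pa.

80.8 MPa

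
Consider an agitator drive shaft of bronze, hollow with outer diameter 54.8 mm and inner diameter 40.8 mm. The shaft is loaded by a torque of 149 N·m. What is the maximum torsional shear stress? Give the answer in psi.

965 psi

J = π(d_o⁴ − d_i⁴)/32 = π(0.0548⁴ − 0.0408⁴)/32 = 6.133×10^-7 m⁴.
τ_max = T·r/J = 149.0 × 0.0274 / 6.133×10^-7 = 6.657×10^6 Pa.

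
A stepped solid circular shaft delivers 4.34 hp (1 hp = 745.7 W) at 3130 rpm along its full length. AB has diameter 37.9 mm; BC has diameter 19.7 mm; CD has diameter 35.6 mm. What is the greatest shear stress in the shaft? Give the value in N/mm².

ω = 2π·3130/60 = 327.8 rad/s, so T = P/ω = 4.34×745.7 / 327.8 = 9.874 N·m.
Under the same torque, τ_max = 16T/(πd³) is largest where d is smallest — segment BC (d = 19.7 mm).
τ_max = 16·9.874/(π·(0.0197)³) = 6.577×10^6 Pa.

6.58 N/mm²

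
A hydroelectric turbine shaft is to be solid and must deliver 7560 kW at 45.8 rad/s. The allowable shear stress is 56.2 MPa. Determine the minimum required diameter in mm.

ω = 45.8 rad/s, so T = P/ω = 7560×10³ / 45.80 = 165100 N·m.
For a solid shaft τ_max = 16T/(πd³), so d = (16T/(π τ_allow))^(1/3) = (16·165100/(π·5.62×10^7))^(1/3) = 0.2464 m.

246 mm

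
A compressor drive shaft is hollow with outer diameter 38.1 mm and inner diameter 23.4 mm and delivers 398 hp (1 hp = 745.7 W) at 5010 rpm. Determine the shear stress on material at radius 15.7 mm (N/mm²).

ω = 2π·5010/60 = 524.6 rad/s, so T = P/ω = 398×745.7 / 524.6 = 565.7 N·m.
J = π(d_o⁴ − d_i⁴)/32 = π(0.0381⁴ − 0.0234⁴)/32 = 1.774×10^-7 m⁴.
Shear stress varies linearly with radius: τ = T·r/J = 565.7 × 0.0157 / 1.774×10^-7 = 5.005×10^7 Pa.

50.1 N/mm²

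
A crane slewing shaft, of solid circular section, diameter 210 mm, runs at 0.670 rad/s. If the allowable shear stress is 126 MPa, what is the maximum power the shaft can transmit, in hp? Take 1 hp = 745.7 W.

J = πd⁴/32 = π(0.210)⁴/32 = 1.909×10^-4 m⁴.
T_max = τ_allow·J/r = 1.26×10^8 × 1.909×10^-4 / 0.105 = 229100 N·m.
ω = 0.670 rad/s, so P_max = T_max·ω = 1.535×10^5 W.

206 hp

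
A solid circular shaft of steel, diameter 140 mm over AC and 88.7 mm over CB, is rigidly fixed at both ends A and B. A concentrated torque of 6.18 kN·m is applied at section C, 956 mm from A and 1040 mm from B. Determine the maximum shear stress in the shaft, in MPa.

9.99 MPa

Compatibility: T_A·a/J_AC = T_B·b/J_CB with T_A + T_B = T₀.
J_AC = 3.77×10^-5 m⁴, J_CB = 6.08×10^-6 m⁴, so T_A = T₀·(J_AC/a)/((J_AC/a)+(J_CB/b)) = 5383 N·m, T_B = 797.3 N·m.
τ in each portion: τ_AC = 9.99×10^6 Pa, τ_CB = 5.82×10^6 Pa; maximum is in AC.
τ_max = T_AC·r/J = 5383·0.0700/3.77×10^-5 = 9.991×10^6 Pa.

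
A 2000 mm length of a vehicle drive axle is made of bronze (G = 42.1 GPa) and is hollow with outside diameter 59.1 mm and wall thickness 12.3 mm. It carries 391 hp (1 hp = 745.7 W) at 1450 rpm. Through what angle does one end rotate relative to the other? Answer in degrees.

ω = 2π·1450/60 = 151.8 rad/s, so T = P/ω = 391×745.7 / 151.8 = 1920 N·m.
J = π(d_o⁴ − d_i⁴)/32 = π(0.0591⁴ − 0.0345⁴)/32 = 1.059×10^-6 m⁴.
θ = T·L/(G·J) = 1920 × 2.00 / (42.1×10⁹ × 1.059×10^-6) = 0.08617 rad.

4.94°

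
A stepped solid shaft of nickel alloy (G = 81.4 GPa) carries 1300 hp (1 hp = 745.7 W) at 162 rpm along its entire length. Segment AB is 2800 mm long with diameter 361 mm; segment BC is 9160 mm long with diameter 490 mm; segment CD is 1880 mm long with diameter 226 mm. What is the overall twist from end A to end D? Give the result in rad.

ω = 2π·162/60 = 16.96 rad/s, so T = P/ω = 1300×745.7 / 16.96 = 57140 N·m.
J_AB = π(0.361)⁴/32 = 1.67×10^-3 m⁴; J_BC = π(0.490)⁴/32 = 5.66×10^-3 m⁴; J_CD = π(0.226)⁴/32 = 2.56×10^-4 m⁴.
θ = (T/G)·Σ L_i/J_i = (57140/81.4×10⁹)·(2.80/1.67×10^-3 + 9.16/5.66×10^-3 + 1.88/2.56×10^-4) = 7.468×10^-3 rad.

0.00747 rad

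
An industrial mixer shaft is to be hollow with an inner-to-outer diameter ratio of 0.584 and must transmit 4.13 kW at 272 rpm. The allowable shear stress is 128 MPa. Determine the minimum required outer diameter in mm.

ω = 2π·272/60 = 28.48 rad/s, so T = P/ω = 4.13×10³ / 28.48 = 145.0 N·m.
For a hollow shaft with d_i/d_o = 0.584: τ_max = 16T/(π d_o³ (1−k⁴)), so d_o = [16T/(π τ_allow (1−k⁴))]^(1/3) = [16·145.0/(π·1.28×10^8·0.8837)]^(1/3) = 0.01869 m.

18.7 mm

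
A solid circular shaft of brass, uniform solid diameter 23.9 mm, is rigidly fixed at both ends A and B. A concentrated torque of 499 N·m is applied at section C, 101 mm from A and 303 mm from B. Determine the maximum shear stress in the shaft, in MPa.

140 MPa

With uniform GJ and both ends fixed, compatibility θ_AC = θ_CB gives T_A·a = T_B·b, together with T_A + T_B = T₀.
T_A = T₀·b/(a+b) = 499.0·303/404.0 = 374.2 N·m; T_B = 124.8 N·m.
τ in each portion: τ_AC = 1.40×10^8 Pa, τ_CB = 4.65×10^7 Pa; maximum is in AC.
τ_max = T_AC·r/J = 374.2·0.0119/3.20×10^-8 = 1.396×10^8 Pa.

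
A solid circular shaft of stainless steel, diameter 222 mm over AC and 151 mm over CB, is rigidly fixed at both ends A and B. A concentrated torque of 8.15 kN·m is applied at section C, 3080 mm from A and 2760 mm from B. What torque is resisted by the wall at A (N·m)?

Compatibility: T_A·a/J_AC = T_B·b/J_CB with T_A + T_B = T₀.
J_AC = 2.38×10^-4 m⁴, J_CB = 5.10×10^-5 m⁴, so T_A = T₀·(J_AC/a)/((J_AC/a)+(J_CB/b)) = 6579 N·m, T_B = 1571 N·m.

6580 N·m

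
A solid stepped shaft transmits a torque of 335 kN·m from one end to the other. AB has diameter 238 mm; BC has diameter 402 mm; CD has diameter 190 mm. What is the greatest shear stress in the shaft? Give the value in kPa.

Under the same torque, τ_max = 16T/(πd³) is largest where d is smallest — segment CD (d = 190 mm).
τ_max = 16·335000/(π·(0.190)³) = 2.487×10^8 Pa.

249000 kPa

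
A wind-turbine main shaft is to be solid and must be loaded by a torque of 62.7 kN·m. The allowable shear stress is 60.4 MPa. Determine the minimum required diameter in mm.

174 mm

For a solid shaft τ_max = 16T/(πd³), so d = (16T/(π τ_allow))^(1/3) = (16·62700/(π·6.04×10^7))^(1/3) = 0.1742 m.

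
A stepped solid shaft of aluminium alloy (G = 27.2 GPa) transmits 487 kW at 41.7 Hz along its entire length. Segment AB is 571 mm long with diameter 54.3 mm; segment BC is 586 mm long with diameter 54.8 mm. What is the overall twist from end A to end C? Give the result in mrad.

ω = 2π·41.7 = 262.0 rad/s, so T = P/ω = 487×10³ / 262.0 = 1859 N·m.
J_AB = π(0.0543)⁴/32 = 8.53×10^-7 m⁴; J_BC = π(0.0548)⁴/32 = 8.85×10^-7 m⁴.
θ = (T/G)·Σ L_i/J_i = (1859/27.2×10⁹)·(0.571/8.53×10^-7 + 0.586/8.85×10^-7) = 0.09095 rad.

90.9 mrad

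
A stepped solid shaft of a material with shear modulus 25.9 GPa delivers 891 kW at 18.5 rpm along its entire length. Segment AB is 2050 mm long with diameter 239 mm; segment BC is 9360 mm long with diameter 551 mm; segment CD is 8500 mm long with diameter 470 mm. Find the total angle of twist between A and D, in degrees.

ω = 2π·18.5/60 = 1.937 rad/s, so T = P/ω = 891×10³ / 1.937 = 459900 N·m.
J_AB = π(0.239)⁴/32 = 3.20×10^-4 m⁴; J_BC = π(0.551)⁴/32 = 9.05×10^-3 m⁴; J_CD = π(0.470)⁴/32 = 4.79×10^-3 m⁴.
θ = (T/G)·Σ L_i/J_i = (459900/25.9×10⁹)·(2.05/3.20×10^-4 + 9.36/9.05×10^-3 + 8.50/4.79×10^-3) = 0.1635 rad.

9.37°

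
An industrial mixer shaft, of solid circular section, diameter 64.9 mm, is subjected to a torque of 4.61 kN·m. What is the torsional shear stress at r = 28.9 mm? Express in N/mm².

76.5 N/mm²

J = πd⁴/32 = π(0.0649)⁴/32 = 1.742×10^-6 m⁴.
Shear stress varies linearly with radius: τ = T·r/J = 4610 × 0.0289 / 1.742×10^-6 = 7.649×10^7 Pa.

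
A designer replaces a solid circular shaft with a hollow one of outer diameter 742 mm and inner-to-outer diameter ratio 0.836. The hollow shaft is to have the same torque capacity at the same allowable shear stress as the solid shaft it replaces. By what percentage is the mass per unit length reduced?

Equal τ_max and T ⇒ the solid shaft needs d_s³ = d_o³(1−k⁴), so d_s = 742·(1−0.836⁴)^(1/3) = 593.4 mm.
Area ratio A_h/A_s = d_o²(1−k²)/d_s² = (1−k²)/(1−k⁴)^(2/3) = 0.4708.
Mass saving = 1 − 0.4708 = 52.9 %.

52.9 %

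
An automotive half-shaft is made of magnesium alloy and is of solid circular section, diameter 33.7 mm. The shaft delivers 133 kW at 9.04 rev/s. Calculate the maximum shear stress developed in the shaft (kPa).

312000 kPa

ω = 2π·9.04 = 56.80 rad/s, so T = P/ω = 133×10³ / 56.80 = 2342 N·m.
J = πd⁴/32 = π(0.0337)⁴/32 = 1.266×10^-7 m⁴.
τ_max = T·r/J = 2342 × 0.0169 / 1.266×10^-7 = 3.116×10^8 Pa.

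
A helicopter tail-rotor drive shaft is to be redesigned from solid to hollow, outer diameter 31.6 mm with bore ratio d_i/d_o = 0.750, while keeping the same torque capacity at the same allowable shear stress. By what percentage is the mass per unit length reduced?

Equal τ_max and T ⇒ the solid shaft needs d_s³ = d_o³(1−k⁴), so d_s = 31.6·(1−0.750⁴)^(1/3) = 27.84 mm.
Area ratio A_h/A_s = d_o²(1−k²)/d_s² = (1−k²)/(1−k⁴)^(2/3) = 0.5638.
Mass saving = 1 − 0.5638 = 43.6 %.

43.6 %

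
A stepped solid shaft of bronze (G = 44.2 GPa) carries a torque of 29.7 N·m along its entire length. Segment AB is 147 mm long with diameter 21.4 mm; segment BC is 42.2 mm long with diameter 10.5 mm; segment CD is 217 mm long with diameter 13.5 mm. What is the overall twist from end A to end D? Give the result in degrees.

4.20°

J_AB = π(0.0214)⁴/32 = 2.06×10^-8 m⁴; J_BC = π(0.0105)⁴/32 = 1.19×10^-9 m⁴; J_CD = π(0.0135)⁴/32 = 3.26×10^-9 m⁴.
θ = (T/G)·Σ L_i/J_i = (29.70/44.2×10⁹)·(0.147/2.06×10^-8 + 0.0422/1.19×10^-9 + 0.217/3.26×10^-9) = 0.07328 rad.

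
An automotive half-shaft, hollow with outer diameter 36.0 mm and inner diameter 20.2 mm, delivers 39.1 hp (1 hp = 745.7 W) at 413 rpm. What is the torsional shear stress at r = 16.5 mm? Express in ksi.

ω = 2π·413/60 = 43.25 rad/s, so T = P/ω = 39.1×745.7 / 43.25 = 674.2 N·m.
J = π(d_o⁴ − d_i⁴)/32 = π(0.0360⁴ − 0.0202⁴)/32 = 1.486×10^-7 m⁴.
Shear stress varies linearly with radius: τ = T·r/J = 674.2 × 0.0165 / 1.486×10^-7 = 7.488×10^7 Pa.

10.9 ksi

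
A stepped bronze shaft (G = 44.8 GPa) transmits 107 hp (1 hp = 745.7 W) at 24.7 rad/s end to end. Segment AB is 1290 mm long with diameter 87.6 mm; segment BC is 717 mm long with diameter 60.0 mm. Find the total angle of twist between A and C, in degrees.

ω = 24.7 rad/s, so T = P/ω = 107×745.7 / 24.70 = 3230 N·m.
J_AB = π(0.0876)⁴/32 = 5.78×10^-6 m⁴; J_BC = π(0.0600)⁴/32 = 1.27×10^-6 m⁴.
θ = (T/G)·Σ L_i/J_i = (3230/44.8×10⁹)·(1.29/5.78×10^-6 + 0.717/1.27×10^-6) = 0.05672 rad.

3.25°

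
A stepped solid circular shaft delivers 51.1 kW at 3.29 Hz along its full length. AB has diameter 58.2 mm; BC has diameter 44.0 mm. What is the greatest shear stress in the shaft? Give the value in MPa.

ω = 2π·3.29 = 20.67 rad/s, so T = P/ω = 51.1×10³ / 20.67 = 2472 N·m.
Under the same torque, τ_max = 16T/(πd³) is largest where d is smallest — segment BC (d = 44.0 mm).
τ_max = 16·2472/(π·(0.0440)³) = 1.478×10^8 Pa.

148 MPa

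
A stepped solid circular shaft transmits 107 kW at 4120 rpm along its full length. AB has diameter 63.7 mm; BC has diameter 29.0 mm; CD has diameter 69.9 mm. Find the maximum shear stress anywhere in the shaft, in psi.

7510 psi

ω = 2π·4120/60 = 431.4 rad/s, so T = P/ω = 107×10³ / 431.4 = 248.0 N·m.
Under the same torque, τ_max = 16T/(πd³) is largest where d is smallest — segment BC (d = 29.0 mm).
τ_max = 16·248.0/(π·(0.0290)³) = 5.179×10^7 Pa.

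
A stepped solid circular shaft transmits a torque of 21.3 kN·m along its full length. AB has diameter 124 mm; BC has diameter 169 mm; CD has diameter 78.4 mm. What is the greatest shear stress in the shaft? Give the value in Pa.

Under the same torque, τ_max = 16T/(πd³) is largest where d is smallest — segment CD (d = 78.4 mm).
τ_max = 16·21300/(π·(0.0784)³) = 2.251×10^8 Pa.

2.25e8 Pa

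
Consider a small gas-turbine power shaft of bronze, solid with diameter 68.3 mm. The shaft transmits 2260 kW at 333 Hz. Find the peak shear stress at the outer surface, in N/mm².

17.3 N/mm²

ω = 2π·333 = 2092 rad/s, so T = P/ω = 2260×10³ / 2092 = 1080 N·m.
J = πd⁴/32 = π(0.0683)⁴/32 = 2.136×10^-6 m⁴.
τ_max = T·r/J = 1080 × 0.0341 / 2.136×10^-6 = 1.727×10^7 Pa.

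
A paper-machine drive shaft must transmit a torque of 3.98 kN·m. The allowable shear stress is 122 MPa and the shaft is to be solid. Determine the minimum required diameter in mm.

55.0 mm

For a solid shaft τ_max = 16T/(πd³), so d = (16T/(π τ_allow))^(1/3) = (16·3980/(π·1.22×10^8))^(1/3) = 0.05497 m.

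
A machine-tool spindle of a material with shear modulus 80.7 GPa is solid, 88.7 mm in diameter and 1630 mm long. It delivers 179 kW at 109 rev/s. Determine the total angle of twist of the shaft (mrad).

0.869 mrad

ω = 2π·109 = 684.9 rad/s, so T = P/ω = 179×10³ / 684.9 = 261.4 N·m.
J = πd⁴/32 = π(0.0887)⁴/32 = 6.077×10^-6 m⁴.
θ = T·L/(G·J) = 261.4 × 1.63 / (80.7×10⁹ × 6.077×10^-6) = 8.687×10^-4 rad.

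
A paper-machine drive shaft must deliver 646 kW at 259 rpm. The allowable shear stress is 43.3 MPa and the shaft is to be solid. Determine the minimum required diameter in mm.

141 mm

ω = 2π·259/60 = 27.12 rad/s, so T = P/ω = 646×10³ / 27.12 = 23820 N·m.
For a solid shaft τ_max = 16T/(πd³), so d = (16T/(π τ_allow))^(1/3) = (16·23820/(π·4.33×10^7))^(1/3) = 0.1410 m.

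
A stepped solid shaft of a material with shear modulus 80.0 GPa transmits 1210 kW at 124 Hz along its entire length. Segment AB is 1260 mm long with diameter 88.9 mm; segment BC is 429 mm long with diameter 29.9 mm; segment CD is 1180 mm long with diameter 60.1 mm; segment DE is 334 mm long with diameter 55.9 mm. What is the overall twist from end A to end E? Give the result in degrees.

7.72°

ω = 2π·124 = 779.1 rad/s, so T = P/ω = 1210×10³ / 779.1 = 1553 N·m.
J_AB = π(0.0889)⁴/32 = 6.13×10^-6 m⁴; J_BC = π(0.0299)⁴/32 = 7.85×10^-8 m⁴; J_CD = π(0.0601)⁴/32 = 1.28×10^-6 m⁴; J_DE = π(0.0559)⁴/32 = 9.59×10^-7 m⁴.
θ = (T/G)·Σ L_i/J_i = (1553/80.0×10⁹)·(1.26/6.13×10^-6 + 0.429/7.85×10^-8 + 1.18/1.28×10^-6 + 0.334/9.59×10^-7) = 0.1348 rad.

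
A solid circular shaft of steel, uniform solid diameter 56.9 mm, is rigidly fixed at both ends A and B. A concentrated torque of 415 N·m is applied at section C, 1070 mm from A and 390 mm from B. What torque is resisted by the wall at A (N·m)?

111 N·m

With uniform GJ and both ends fixed, compatibility θ_AC = θ_CB gives T_A·a = T_B·b, together with T_A + T_B = T₀.
T_A = T₀·b/(a+b) = 415.0·390/1460 = 110.9 N·m; T_B = 304.1 N·m.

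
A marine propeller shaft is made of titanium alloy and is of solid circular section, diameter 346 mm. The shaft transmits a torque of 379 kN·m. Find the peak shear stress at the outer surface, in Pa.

J = πd⁴/32 = π(0.346)⁴/32 = 1.407×10^-3 m⁴.
τ_max = T·r/J = 379000 × 0.173 / 1.407×10^-3 = 4.660×10^7 Pa.

4.66e7 Pa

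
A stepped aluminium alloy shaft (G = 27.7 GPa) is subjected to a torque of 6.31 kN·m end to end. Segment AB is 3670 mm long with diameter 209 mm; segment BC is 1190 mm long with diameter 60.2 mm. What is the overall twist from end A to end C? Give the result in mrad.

215 mrad

J_AB = π(0.209)⁴/32 = 1.87×10^-4 m⁴; J_BC = π(0.0602)⁴/32 = 1.29×10^-6 m⁴.
θ = (T/G)·Σ L_i/J_i = (6310/27.7×10⁹)·(3.67/1.87×10^-4 + 1.19/1.29×10^-6) = 0.2147 rad.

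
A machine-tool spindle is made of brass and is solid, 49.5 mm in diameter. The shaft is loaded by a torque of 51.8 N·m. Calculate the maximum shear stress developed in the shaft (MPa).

J = πd⁴/32 = π(0.0495)⁴/32 = 5.894×10^-7 m⁴.
τ_max = T·r/J = 51.80 × 0.0248 / 5.894×10^-7 = 2.175×10^6 Pa.

2.18 MPa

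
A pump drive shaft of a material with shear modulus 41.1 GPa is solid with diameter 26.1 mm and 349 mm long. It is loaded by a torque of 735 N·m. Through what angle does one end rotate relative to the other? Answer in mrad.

137 mrad

J = πd⁴/32 = π(0.0261)⁴/32 = 4.556×10^-8 m⁴.
θ = T·L/(G·J) = 735.0 × 0.349 / (41.1×10⁹ × 4.556×10^-8) = 0.1370 rad.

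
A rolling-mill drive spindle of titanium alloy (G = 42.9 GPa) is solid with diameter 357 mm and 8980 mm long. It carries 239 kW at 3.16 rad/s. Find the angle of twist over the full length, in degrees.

ω = 3.16 rad/s, so T = P/ω = 239×10³ / 3.160 = 75630 N·m.
J = πd⁴/32 = π(0.357)⁴/32 = 1.595×10^-3 m⁴.
θ = T·L/(G·J) = 75630 × 8.98 / (42.9×10⁹ × 1.595×10^-3) = 9.928×10^-3 rad.

0.569°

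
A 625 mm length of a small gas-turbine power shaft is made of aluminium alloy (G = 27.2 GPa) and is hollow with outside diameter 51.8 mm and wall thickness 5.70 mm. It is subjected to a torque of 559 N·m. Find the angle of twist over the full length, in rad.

J = π(d_o⁴ − d_i⁴)/32 = π(0.0518⁴ − 0.0404⁴)/32 = 4.453×10^-7 m⁴.
θ = T·L/(G·J) = 559.0 × 0.625 / (27.2×10⁹ × 4.453×10^-7) = 0.02884 rad.

0.0288 rad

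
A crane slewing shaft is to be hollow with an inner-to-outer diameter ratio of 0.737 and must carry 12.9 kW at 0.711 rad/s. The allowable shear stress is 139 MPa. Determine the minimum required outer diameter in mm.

ω = 0.711 rad/s, so T = P/ω = 12.9×10³ / 0.7110 = 18140 N·m.
For a hollow shaft with d_i/d_o = 0.737: τ_max = 16T/(π d_o³ (1−k⁴)), so d_o = [16T/(π τ_allow (1−k⁴))]^(1/3) = [16·18140/(π·1.39×10^8·0.7050)]^(1/3) = 0.09806 m.

98.1 mm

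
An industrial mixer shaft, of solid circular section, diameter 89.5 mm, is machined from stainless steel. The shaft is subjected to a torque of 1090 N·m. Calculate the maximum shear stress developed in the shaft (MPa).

7.74 MPa

J = πd⁴/32 = π(0.0895)⁴/32 = 6.299×10^-6 m⁴.
τ_max = T·r/J = 1090 × 0.0447 / 6.299×10^-6 = 7.743×10^6 Pa.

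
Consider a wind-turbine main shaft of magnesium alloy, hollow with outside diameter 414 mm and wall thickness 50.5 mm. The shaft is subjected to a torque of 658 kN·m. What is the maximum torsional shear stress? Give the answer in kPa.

J = π(d_o⁴ − d_i⁴)/32 = π(0.414⁴ − 0.313⁴)/32 = 1.942×10^-3 m⁴.
τ_max = T·r/J = 658000 × 0.207 / 1.942×10^-3 = 7.015×10^7 Pa.

70100 kPa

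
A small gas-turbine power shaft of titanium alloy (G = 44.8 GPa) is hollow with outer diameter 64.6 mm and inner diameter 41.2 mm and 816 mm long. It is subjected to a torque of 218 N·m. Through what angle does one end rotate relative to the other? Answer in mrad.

J = π(d_o⁴ − d_i⁴)/32 = π(0.0646⁴ − 0.0412⁴)/32 = 1.427×10^-6 m⁴.
θ = T·L/(G·J) = 218.0 × 0.816 / (44.8×10⁹ × 1.427×10^-6) = 2.783×10^-3 rad.

2.78 mrad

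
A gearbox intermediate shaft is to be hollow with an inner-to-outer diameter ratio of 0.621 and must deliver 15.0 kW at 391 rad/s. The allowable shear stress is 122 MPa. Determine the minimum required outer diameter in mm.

12.3 mm

ω = 391 rad/s, so T = P/ω = 15.0×10³ / 391.0 = 38.36 N·m.
For a hollow shaft with d_i/d_o = 0.621: τ_max = 16T/(π d_o³ (1−k⁴)), so d_o = [16T/(π τ_allow (1−k⁴))]^(1/3) = [16·38.36/(π·1.22×10^8·0.8513)]^(1/3) = 0.01234 m.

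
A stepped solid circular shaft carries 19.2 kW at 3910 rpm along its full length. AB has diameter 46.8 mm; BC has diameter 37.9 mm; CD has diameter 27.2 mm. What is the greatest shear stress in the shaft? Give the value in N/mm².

ω = 2π·3910/60 = 409.5 rad/s, so T = P/ω = 19.2×10³ / 409.5 = 46.89 N·m.
Under the same torque, τ_max = 16T/(πd³) is largest where d is smallest — segment CD (d = 27.2 mm).
τ_max = 16·46.89/(π·(0.0272)³) = 1.187×10^7 Pa.

11.9 N/mm²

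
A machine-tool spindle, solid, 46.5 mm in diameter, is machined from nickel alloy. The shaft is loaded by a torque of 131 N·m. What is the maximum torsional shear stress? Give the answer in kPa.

J = πd⁴/32 = π(0.0465)⁴/32 = 4.590×10^-7 m⁴.
τ_max = T·r/J = 131.0 × 0.0232 / 4.590×10^-7 = 6.636×10^6 Pa.

6640 kPa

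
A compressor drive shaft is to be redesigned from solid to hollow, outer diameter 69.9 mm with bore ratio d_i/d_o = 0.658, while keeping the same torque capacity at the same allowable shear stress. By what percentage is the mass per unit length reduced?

Equal τ_max and T ⇒ the solid shaft needs d_s³ = d_o³(1−k⁴), so d_s = 69.9·(1−0.658⁴)^(1/3) = 65.23 mm.
Area ratio A_h/A_s = d_o²(1−k²)/d_s² = (1−k²)/(1−k⁴)^(2/3) = 0.6512.
Mass saving = 1 − 0.6512 = 34.9 %.

34.9 %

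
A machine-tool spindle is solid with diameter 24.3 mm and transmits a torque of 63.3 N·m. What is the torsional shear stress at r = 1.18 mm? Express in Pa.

2.18e6 Pa

J = πd⁴/32 = π(0.0243)⁴/32 = 3.423×10^-8 m⁴.
Shear stress varies linearly with radius: τ = T·r/J = 63.30 × 0.00118 / 3.423×10^-8 = 2.182×10^6 Pa.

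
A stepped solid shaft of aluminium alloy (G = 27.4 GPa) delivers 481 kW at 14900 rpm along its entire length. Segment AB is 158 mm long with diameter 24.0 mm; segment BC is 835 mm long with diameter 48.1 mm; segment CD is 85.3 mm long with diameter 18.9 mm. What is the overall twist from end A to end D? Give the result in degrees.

8.54°

ω = 2π·14900/60 = 1560 rad/s, so T = P/ω = 481×10³ / 1560 = 308.3 N·m.
J_AB = π(0.0240)⁴/32 = 3.26×10^-8 m⁴; J_BC = π(0.0481)⁴/32 = 5.26×10^-7 m⁴; J_CD = π(0.0189)⁴/32 = 1.25×10^-8 m⁴.
θ = (T/G)·Σ L_i/J_i = (308.3/27.4×10⁹)·(0.158/3.26×10^-8 + 0.835/5.26×10^-7 + 0.0853/1.25×10^-8) = 0.1491 rad.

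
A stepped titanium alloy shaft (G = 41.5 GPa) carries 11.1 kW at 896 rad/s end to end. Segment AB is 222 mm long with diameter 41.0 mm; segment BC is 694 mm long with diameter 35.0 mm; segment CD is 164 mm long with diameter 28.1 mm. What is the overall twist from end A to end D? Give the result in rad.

0.00244 rad

ω = 896 rad/s, so T = P/ω = 11.1×10³ / 896.0 = 12.39 N·m.
J_AB = π(0.0410)⁴/32 = 2.77×10^-7 m⁴; J_BC = π(0.0350)⁴/32 = 1.47×10^-7 m⁴; J_CD = π(0.0281)⁴/32 = 6.12×10^-8 m⁴.
θ = (T/G)·Σ L_i/J_i = (12.39/41.5×10⁹)·(0.222/2.77×10^-7 + 0.694/1.47×10^-7 + 0.164/6.12×10^-8) = 2.445×10^-3 rad.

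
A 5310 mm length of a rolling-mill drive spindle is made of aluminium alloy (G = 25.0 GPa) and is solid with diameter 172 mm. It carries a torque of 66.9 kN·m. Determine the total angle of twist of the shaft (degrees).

9.48°

J = πd⁴/32 = π(0.172)⁴/32 = 8.592×10^-5 m⁴.
θ = T·L/(G·J) = 66900 × 5.31 / (25.0×10⁹ × 8.592×10^-5) = 0.1654 rad.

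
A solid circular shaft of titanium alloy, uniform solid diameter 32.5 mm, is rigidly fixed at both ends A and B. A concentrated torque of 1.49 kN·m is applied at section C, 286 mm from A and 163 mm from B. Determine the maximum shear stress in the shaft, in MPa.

With uniform GJ and both ends fixed, compatibility θ_AC = θ_CB gives T_A·a = T_B·b, together with T_A + T_B = T₀.
T_A = T₀·b/(a+b) = 1490·163/449.0 = 540.9 N·m; T_B = 949.1 N·m.
τ in each portion: τ_AC = 8.03×10^7 Pa, τ_CB = 1.41×10^8 Pa; maximum is in CB.
τ_max = T_CB·r/J = 949.1·0.0163/1.10×10^-7 = 1.408×10^8 Pa.

141 MPa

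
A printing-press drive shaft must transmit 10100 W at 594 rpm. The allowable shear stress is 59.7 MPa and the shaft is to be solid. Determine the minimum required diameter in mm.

24.0 mm

ω = 2π·594/60 = 62.20 rad/s, so T = P/ω = 10100 / 62.20 = 162.4 N·m.
For a solid shaft τ_max = 16T/(πd³), so d = (16T/(π τ_allow))^(1/3) = (16·162.4/(π·5.97×10^7))^(1/3) = 0.02402 m.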